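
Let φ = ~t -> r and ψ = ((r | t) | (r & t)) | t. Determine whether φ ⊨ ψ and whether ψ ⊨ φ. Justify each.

Both directions hold.

(⟹) Assume the antecedent. If t is true, ((r | t) | (r & t)) | t reduces to true regardless of the other variables. If t is false, the antecedent forces (t = F, r = T), and ((r | t) | (r & t)) | t holds there. Either way ((r | t) | (r & t)) | t holds.

(⟸) Assume the antecedent. If t is true, ~t -> r reduces to true regardless of the other variables. If t is false, the antecedent forces (t = F, r = T), and ~t -> r holds there. Either way ~t -> r holds.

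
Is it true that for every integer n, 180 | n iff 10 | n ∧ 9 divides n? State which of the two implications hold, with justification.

(⇒) holds; (⇐) fails.

[⇒] If 180 ∣ n, write n = 180q. Since 180 = 18·10, n = 10·(18q), so 10 ∣ n; and since 180 = 20·9, n = 9·(20q), so 9 ∣ n.

[⇐] This fails: take n = 90. Both 10 ∣ 90 and 9 ∣ 90, yet 90 is not a multiple of 180 (since 90 = 0·180 + 90), so 180 ∤ 90.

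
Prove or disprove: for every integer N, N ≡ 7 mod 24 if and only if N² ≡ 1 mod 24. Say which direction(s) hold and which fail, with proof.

(⟹) Suppose N ≡ 7 mod 24. Write N = 24j + 7. Then (24j + 7)² = 576j² + 336j + 49 = 24(24j² + 14j + 2) + 1, so N² ≡ 1 (mod 24).

(⟸) This fails: take N = 1. Then 1² = 1 ≡ 1 (mod 24), yet 1 ≡ 1 (mod 24), not 7.

(⇒) holds; (⇐) fails.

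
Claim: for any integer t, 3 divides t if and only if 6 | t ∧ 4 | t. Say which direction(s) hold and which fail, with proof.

Only the reverse direction holds.

(→) This fails: take t = 3. Certainly 3 ∣ 3, but 6 ∤ 3.

(←) Suppose 6 ∣ t and 4 ∣ t. Any common multiple of 6 and 4 is a multiple of their lcm; here lcm(6, 4) = 6·4/gcd(6, 4) = 24/2 = 12, so 12 ∣ t. Since 3 ∣ 12, it follows that 3 ∣ t.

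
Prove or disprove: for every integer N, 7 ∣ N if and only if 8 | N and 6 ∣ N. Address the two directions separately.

Neither implication holds.

(⟹) This fails: take N = 7. Certainly 7 ∣ 7, but 8 ∤ 7.

(⟸) This fails: take N = 24. Both 8 ∣ 24 and 6 ∣ 24, yet 24 is not a multiple of 7 (since 24 = 3·7 + 3), so 7 ∤ 24.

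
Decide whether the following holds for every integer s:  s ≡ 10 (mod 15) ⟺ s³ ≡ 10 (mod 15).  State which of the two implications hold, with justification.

Both implications hold.

[⇒] Suppose s ≡ 10 (mod 15). Write s = 15j + 10. Then (15j + 10)³ = 3375j³ + 6750j² + 4500j + 1000 = 15(225j³ + 450j² + 300j + 66) + 10, so s³ ≡ 10 (mod 15).

[⇐] Conversely, suppose s³ ≡ 10 (mod 15). The only residue r in {0, …, 14} with r³ ≡ 10 (mod 15) is r = 10, so s ≡ 10 (mod 15).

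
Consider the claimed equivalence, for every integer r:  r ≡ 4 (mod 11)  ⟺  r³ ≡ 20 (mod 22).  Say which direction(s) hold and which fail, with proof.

(⇒) This fails: take r = 15. Then 15 ≡ 4 (mod 11), but 15³ = 3375 ≡ 9 (mod 22), not 20.

(⇐) Conversely, the residues r modulo 22 with r³ ≡ 20 (mod 22) are exactly {4}, and each is ≡ 4 (mod 11).

Only the reverse direction holds.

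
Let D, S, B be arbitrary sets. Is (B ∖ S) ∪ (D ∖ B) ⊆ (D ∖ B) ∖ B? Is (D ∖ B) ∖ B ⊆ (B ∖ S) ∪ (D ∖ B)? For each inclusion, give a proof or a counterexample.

Forward inclusion. This inclusion fails. Take D = ∅, S = ∅, B = {1}; then 1 ∈ (B ∖ S) ∪ (D ∖ B) but 1 ∉ (D ∖ B) ∖ B.

Reverse inclusion. Let x ∈ (D ∖ B) ∖ B. Then either x ∈ D and x ∉ S, B; or x ∈ D ∩ S and x ∉ B. In each case x ∈ (B ∖ S) ∪ (D ∖ B), so (D ∖ B) ∖ B ⊆ (B ∖ S) ∪ (D ∖ B).

(⊆) fails; (⊇) holds.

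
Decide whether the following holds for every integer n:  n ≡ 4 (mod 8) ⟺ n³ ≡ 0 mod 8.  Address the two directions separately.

Only the forward direction holds.

(←) This fails: take n = 0. Then 0³ = 0 ≡ 0 (mod 8), yet 0 ≡ 0 (mod 8), not 4.

(→) Suppose n ≡ 4 (mod 8). Write n = 8j + 4. Then (8j + 4)³ = 512j³ + 768j² + 384j + 64 = 8(64j³ + 96j² + 48j + 8) + 0, so n³ ≡ 0 (mod 8).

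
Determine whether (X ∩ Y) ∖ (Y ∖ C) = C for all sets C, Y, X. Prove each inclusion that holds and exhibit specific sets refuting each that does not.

(⊆) holds; (⊇) fails.

(⊆) Let x ∈ (X ∩ Y) ∖ (Y ∖ C). Then x ∈ C ∩ Y ∩ X, from which x ∈ C.

(⊇) This inclusion fails. Take C = {1}, Y = ∅, X = ∅; then 1 ∈ C but 1 ∉ (X ∩ Y) ∖ (Y ∖ C).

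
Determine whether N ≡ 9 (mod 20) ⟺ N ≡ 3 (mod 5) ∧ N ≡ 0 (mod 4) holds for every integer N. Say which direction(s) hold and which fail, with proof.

Forward direction. This fails: N = 9 gives 9 ≡ 9 (mod 20) but 9 ≡ 4 (mod 5), so the conjunction on the right does not hold.

Converse. This fails: N = 8 satisfies both congruences on the right (8 ≡ 3 mod 5 and 8 ≡ 0 mod 4) yet 8 ≡ 8 (mod 20), not 9.

Neither direction holds.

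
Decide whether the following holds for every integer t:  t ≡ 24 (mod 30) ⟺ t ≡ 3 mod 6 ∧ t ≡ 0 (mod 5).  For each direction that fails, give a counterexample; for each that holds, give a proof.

Neither implication holds.

(⟹) This fails: t = 24 gives 24 ≡ 24 (mod 30) but 24 ≡ 0 (mod 6), so the conjunction on the right does not hold.

(⟸) This fails: t = 15 satisfies both congruences on the right (15 ≡ 3 mod 6 and 15 ≡ 0 mod 5) yet 15 ≡ 15 (mod 30), not 24.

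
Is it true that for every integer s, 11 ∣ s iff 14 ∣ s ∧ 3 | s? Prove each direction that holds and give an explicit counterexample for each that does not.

Neither implication holds.

(⟹) This fails: take s = 11. Certainly 11 ∣ 11, but 14 ∤ 11.

(⟸) This fails: take s = 42. Both 14 ∣ 42 and 3 ∣ 42, yet 42 is not a multiple of 11 (since 42 = 3·11 + 9), so 11 ∤ 42.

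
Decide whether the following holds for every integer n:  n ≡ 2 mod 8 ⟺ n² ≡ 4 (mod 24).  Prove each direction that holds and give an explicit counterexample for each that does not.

Both directions fail.

(⇒) This fails: take n = 18. Then 18 ≡ 2 (mod 8), but 18² = 324 ≡ 12 (mod 24), not 4.

(⇐) This fails: take n = 14. Then 14² = 196 ≡ 4 (mod 24), yet 14 ≡ 6 (mod 8), not 2.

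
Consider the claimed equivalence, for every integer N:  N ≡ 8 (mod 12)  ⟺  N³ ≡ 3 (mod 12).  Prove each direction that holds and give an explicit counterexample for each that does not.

(⇒) fails and (⇐) fails.

Forward direction. This fails: take N = 8. Then 8 ≡ 8 (mod 12), but 8³ = 512 ≡ 8 (mod 12), not 3.

Converse. This fails: take N = 3. Then 3³ = 27 ≡ 3 (mod 12), yet 3 ≡ 3 (mod 12), not 8.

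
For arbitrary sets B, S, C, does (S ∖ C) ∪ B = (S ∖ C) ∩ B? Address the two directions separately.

The sets are not equal: only the reverse inclusion holds.

Reverse inclusion. Let x ∈ (S ∖ C) ∩ B. Then x ∈ B ∩ S and x ∉ C, from which x ∈ (S ∖ C) ∪ B.

Forward inclusion. This inclusion fails. Take B = {1}, S = ∅, C = ∅; then 1 ∈ (S ∖ C) ∪ B but 1 ∉ (S ∖ C) ∩ B.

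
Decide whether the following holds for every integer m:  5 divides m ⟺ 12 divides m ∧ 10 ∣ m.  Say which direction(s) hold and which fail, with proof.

(⇒) fails; (⇐) holds.

[⇐] Suppose 12 ∣ m and 10 ∣ m. Any common multiple of 12 and 10 is a multiple of their lcm; here lcm(12, 10) = 12·10/gcd(12, 10) = 120/2 = 60, so 60 ∣ m. Since 5 ∣ 60, it follows that 5 ∣ m.

[⇒] This fails: take m = 5. Certainly 5 ∣ 5, but 12 ∤ 5.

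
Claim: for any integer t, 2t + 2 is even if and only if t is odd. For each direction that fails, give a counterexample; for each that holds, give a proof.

(⇐) Suppose t is odd. Since 2 is even, 2t is even for every t, so 2t + 2 has the same parity as 2, which is even. Hence 2t + 2 is even.

(⇒) This fails: take t = 0. Then 2t + 2 = 2, which is even, yet t = 0 is even, not odd.

(⇒) fails; (⇐) holds.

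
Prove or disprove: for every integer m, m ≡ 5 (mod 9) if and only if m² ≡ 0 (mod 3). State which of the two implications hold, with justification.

(⇒) fails and (⇐) fails.

(⟹) This fails: take m = 5. Then 5 ≡ 5 (mod 9), but 5² = 25 ≡ 1 (mod 3), not 0.

(⟸) This fails: take m = 0. Then 0² = 0 ≡ 0 (mod 3), yet 0 ≡ 0 (mod 9), not 5.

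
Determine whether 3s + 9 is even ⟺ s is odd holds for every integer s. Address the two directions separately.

Both implications hold.

[⇐] Suppose s is odd; write s = 2j + 1. Then 3s + 9 = 3·(2j + 1) + 9 = 2·3j + 12, which is even.

[⇒] Suppose 3s + 9 is even. Since 3 is odd, 3s and s have the same parity, so 3s + 9 ≡ s + 9 (mod 2). As 9 is odd, 3s + 9 is even exactly when s is odd. Thus s is odd.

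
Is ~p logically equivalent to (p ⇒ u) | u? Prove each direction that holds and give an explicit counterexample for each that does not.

(⇒) holds; (⇐) fails.

[⇒] Assume the antecedent. If p is true, the antecedent cannot hold. If p is false, (p ⇒ u) | u reduces to true regardless of the other variables. Either way (p ⇒ u) | u holds.

[⇐] This fails. Under p = T, u = T, the left side is false but the right side is true.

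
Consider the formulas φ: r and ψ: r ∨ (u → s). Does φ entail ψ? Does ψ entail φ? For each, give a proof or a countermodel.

Not equivalent: only (⇒) holds.

(→) Assume the antecedent. If u is true, the antecedent forces (u = T, r = T, s = F) or (u = T, r = T, s = T), and r ∨ (u → s) holds there. If u is false, r ∨ (u → s) reduces to true regardless of the other variables. Either way r ∨ (u → s) holds.

(←) This fails. Under u = F, r = F, s = F, the left side is false but the right side is true.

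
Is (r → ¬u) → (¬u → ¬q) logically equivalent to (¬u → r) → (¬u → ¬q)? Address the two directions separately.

(←) This fails. Under u = F, r = F, q = T, the left side is false but the right side is true.

(→) Assume the antecedent. If u is true, (¬u → r) → (¬u → ¬q) reduces to true regardless of the other variables. If u is false, the antecedent forces (u = F, r = F, q = F) or (u = F, r = T, q = F), and (¬u → r) → (¬u → ¬q) holds there. Either way (¬u → r) → (¬u → ¬q) holds.

The forward direction holds; the converse fails.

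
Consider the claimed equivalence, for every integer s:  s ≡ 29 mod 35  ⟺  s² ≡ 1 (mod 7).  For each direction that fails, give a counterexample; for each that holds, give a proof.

Not equivalent: only (⇒) holds.

(⇐) This fails: take s = 1. Then 1² = 1 ≡ 1 (mod 7), yet 1 ≡ 1 (mod 35), not 29.

(⇒) Suppose s ≡ 29 (mod 35). Then s² ≡ 29² = 841 (mod 35), and since 7 ∣ 35, also s² ≡ 1 (mod 7).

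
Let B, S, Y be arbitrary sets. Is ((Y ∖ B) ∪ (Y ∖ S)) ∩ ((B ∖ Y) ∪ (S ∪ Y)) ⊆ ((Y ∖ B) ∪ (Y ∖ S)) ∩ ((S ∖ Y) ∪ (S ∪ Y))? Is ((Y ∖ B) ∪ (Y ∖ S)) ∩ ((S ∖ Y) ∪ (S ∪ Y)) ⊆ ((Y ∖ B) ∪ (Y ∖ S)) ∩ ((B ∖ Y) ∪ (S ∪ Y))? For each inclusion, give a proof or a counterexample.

The two sets are equal.

Reverse inclusion. Let x ∈ ((Y ∖ B) ∪ (Y ∖ S)) ∩ ((S ∖ Y) ∪ (S ∪ Y)). Then either x ∈ Y and x ∉ B, S; or x ∈ B ∩ Y and x ∉ S; or x ∈ S ∩ Y and x ∉ B. In each case x ∈ ((Y ∖ B) ∪ (Y ∖ S)) ∩ ((B ∖ Y) ∪ (S ∪ Y)), so ((Y ∖ B) ∪ (Y ∖ S)) ∩ ((S ∖ Y) ∪ (S ∪ Y)) ⊆ ((Y ∖ B) ∪ (Y ∖ S)) ∩ ((B ∖ Y) ∪ (S ∪ Y)).

Forward inclusion. Let x ∈ ((Y ∖ B) ∪ (Y ∖ S)) ∩ ((B ∖ Y) ∪ (S ∪ Y)). Then either x ∈ Y and x ∉ B, S; or x ∈ B ∩ Y and x ∉ S; or x ∈ S ∩ Y and x ∉ B. In each case x ∈ ((Y ∖ B) ∪ (Y ∖ S)) ∩ ((S ∖ Y) ∪ (S ∪ Y)), so ((Y ∖ B) ∪ (Y ∖ S)) ∩ ((B ∖ Y) ∪ (S ∪ Y)) ⊆ ((Y ∖ B) ∪ (Y ∖ S)) ∩ ((S ∖ Y) ∪ (S ∪ Y)).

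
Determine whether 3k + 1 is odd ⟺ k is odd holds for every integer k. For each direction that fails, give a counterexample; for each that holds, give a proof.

Neither direction holds.

Forward direction. This fails: k = 6 gives 3k + 1 = 19, which is odd, but 6 is even, not odd.

Converse. This also fails: k = 3 is odd, but 3k + 1 = 10 is even, not odd.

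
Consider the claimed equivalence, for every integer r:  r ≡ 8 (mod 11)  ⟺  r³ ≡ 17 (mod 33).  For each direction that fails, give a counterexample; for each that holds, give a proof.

(⇒) fails; (⇐) holds.

(→) This fails: take r = 19. Then 19 ≡ 8 (mod 11), but 19³ = 6859 ≡ 28 (mod 33), not 17.

(←) Conversely, the residues r modulo 33 with r³ ≡ 17 (mod 33) are exactly {8}, and each is ≡ 8 (mod 11).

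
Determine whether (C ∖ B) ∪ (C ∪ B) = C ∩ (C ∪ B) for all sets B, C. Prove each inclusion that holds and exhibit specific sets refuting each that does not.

(⊆) fails; (⊇) holds.

Forward inclusion. This inclusion fails. Take B = {1}, C = ∅; then 1 ∈ (C ∖ B) ∪ (C ∪ B) but 1 ∉ C ∩ (C ∪ B).

Reverse inclusion. Let x ∈ C ∩ (C ∪ B). Then either x ∈ C and x ∉ B; or x ∈ B ∩ C. In each case x ∈ (C ∖ B) ∪ (C ∪ B), so C ∩ (C ∪ B) ⊆ (C ∖ B) ∪ (C ∪ B).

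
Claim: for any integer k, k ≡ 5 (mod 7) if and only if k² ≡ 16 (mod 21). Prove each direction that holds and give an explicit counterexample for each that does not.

(→) This fails: take k = 5. Then 5 ≡ 5 (mod 7), but 5² = 25 ≡ 4 (mod 21), not 16.

(←) This fails: take k = 4. Then 4² = 16 ≡ 16 (mod 21), yet 4 ≡ 4 (mod 7), not 5.

(⇒) fails and (⇐) fails.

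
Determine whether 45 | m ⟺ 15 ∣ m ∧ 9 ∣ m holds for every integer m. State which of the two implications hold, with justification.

(⇒) If 45 ∣ m, write m = 45q. Since 45 = 3·15, m = 15·(3q), so 15 ∣ m; and since 45 = 5·9, m = 9·(5q), so 9 ∣ m.

(⇐) Suppose 15 ∣ m and 9 ∣ m. Any common multiple of 15 and 9 is a multiple of their lcm; here lcm(15, 9) = 15·9/gcd(15, 9) = 135/3 = 45, so 45 ∣ m.

The biconditional holds.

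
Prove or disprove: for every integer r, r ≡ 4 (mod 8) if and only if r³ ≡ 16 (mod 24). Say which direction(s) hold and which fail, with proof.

[⇒] This fails: take r = 12. Then 12 ≡ 4 (mod 8), but 12³ = 1728 ≡ 0 (mod 24), not 16.

[⇐] This fails: take r = 10. Then 10³ = 1000 ≡ 16 (mod 24), yet 10 ≡ 2 (mod 8), not 4.

Both directions fail.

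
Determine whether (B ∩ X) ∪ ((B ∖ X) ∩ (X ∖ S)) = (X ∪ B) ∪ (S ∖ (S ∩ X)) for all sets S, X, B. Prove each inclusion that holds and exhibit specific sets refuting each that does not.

Reverse inclusion. This inclusion fails. Take S = {1}, X = ∅, B = ∅; then 1 ∈ (X ∪ B) ∪ (S ∖ (S ∩ X)) but 1 ∉ (B ∩ X) ∪ ((B ∖ X) ∩ (X ∖ S)).

Forward inclusion. Let x ∈ (B ∩ X) ∪ ((B ∖ X) ∩ (X ∖ S)). Then either x ∈ X ∩ B and x ∉ S; or x ∈ S ∩ X ∩ B. In each case x ∈ (X ∪ B) ∪ (S ∖ (S ∩ X)), so (B ∩ X) ∪ ((B ∖ X) ∩ (X ∖ S)) ⊆ (X ∪ B) ∪ (S ∖ (S ∩ X)).

Only the forward inclusion holds.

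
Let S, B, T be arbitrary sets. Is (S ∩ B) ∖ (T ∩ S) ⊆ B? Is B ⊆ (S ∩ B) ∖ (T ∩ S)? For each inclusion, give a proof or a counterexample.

Forward inclusion. Let x ∈ (S ∩ B) ∖ (T ∩ S). Then x ∈ S ∩ B and x ∉ T, from which x ∈ B.

Reverse inclusion. This inclusion fails. Take S = ∅, B = {1}, T = ∅; then 1 ∈ B but 1 ∉ (S ∩ B) ∖ (T ∩ S).

Only the forward inclusion holds.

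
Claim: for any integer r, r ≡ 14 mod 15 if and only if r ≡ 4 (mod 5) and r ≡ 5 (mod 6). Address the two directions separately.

Not equivalent: only (⇐) holds.

(←) If r ≡ 4 (mod 5) and r ≡ 5 (mod 6), then by the Chinese remainder theorem r ≡ 29 (mod 30). Since 29 ≡ 14 (mod 15) and 15 ∣ 30, we get r ≡ 14 (mod 15).

(→) This fails: r = 14 gives 14 ≡ 14 (mod 15) but 14 ≡ 2 (mod 6), so the conjunction on the right does not hold.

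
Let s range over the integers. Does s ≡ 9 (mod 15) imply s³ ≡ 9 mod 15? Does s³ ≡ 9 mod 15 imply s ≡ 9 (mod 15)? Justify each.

Both directions hold.

[⇒] Suppose s ≡ 9 (mod 15). Write s = 15j + 9. Then (15j + 9)³ = 3375j³ + 6075j² + 3645j + 729 = 15(225j³ + 405j² + 243j + 48) + 9, so s³ ≡ 9 (mod 15).

[⇐] Conversely, suppose s³ ≡ 9 (mod 15). The only residue r in {0, …, 14} with r³ ≡ 9 (mod 15) is r = 9, so s ≡ 9 (mod 15).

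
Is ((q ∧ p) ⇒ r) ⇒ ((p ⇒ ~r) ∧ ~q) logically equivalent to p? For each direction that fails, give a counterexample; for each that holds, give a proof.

(→) This fails. Under r = F, p = F, q = F, the left side is true but the right side is false.

(←) This fails. Under r = T, p = T, q = F, the left side is false but the right side is true.

(⇒) fails and (⇐) fails.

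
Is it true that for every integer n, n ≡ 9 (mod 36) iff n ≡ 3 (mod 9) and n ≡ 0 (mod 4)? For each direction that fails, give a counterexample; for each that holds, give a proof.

Both directions fail.

[⇒] This fails: n = 9 gives 9 ≡ 9 (mod 36) but 9 ≡ 0 (mod 9), so the conjunction on the right does not hold.

[⇐] This fails: n = 12 satisfies both congruences on the right (12 ≡ 3 mod 9 and 12 ≡ 0 mod 4) yet 12 ≡ 12 (mod 36), not 9.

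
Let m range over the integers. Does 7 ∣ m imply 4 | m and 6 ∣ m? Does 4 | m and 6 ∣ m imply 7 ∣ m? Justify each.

Neither implication holds.

[⇒] This fails: take m = 7. Certainly 7 ∣ 7, but 4 ∤ 7.

[⇐] This fails: take m = 12. Both 4 ∣ 12 and 6 ∣ 12, yet 12 is not a multiple of 7 (since 12 = 1·7 + 5), so 7 ∤ 12.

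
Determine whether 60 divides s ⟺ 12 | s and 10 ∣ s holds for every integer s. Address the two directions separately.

Both implications hold.

(→) If 60 ∣ s, write s = 60q. Since 60 = 5·12, s = 12·(5q), so 12 ∣ s; and since 60 = 6·10, s = 10·(6q), so 10 ∣ s.

(←) Suppose 12 ∣ s and 10 ∣ s. Any common multiple of 12 and 10 is a multiple of their lcm; here lcm(12, 10) = 12·10/gcd(12, 10) = 120/2 = 60, so 60 ∣ s.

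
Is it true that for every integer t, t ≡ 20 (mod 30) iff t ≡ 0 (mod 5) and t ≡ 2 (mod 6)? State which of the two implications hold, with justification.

Both directions hold.

(→) Suppose t ≡ 20 (mod 30); write t = 30j + 20. Since 5 ∣ 30, reducing mod 5 gives t ≡ 20 ≡ 0 (mod 5); since 6 ∣ 30, reducing mod 6 gives t ≡ 20 ≡ 2 (mod 6).

(←) Conversely, if t ≡ 0 (mod 5) and t ≡ 2 (mod 6), then by the Chinese remainder theorem t ≡ 20 (mod 30). This is exactly t ≡ 20 (mod 30).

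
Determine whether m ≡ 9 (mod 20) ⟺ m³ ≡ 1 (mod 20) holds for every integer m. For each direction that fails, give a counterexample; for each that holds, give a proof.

Forward direction. This fails: take m = 9. Then 9 ≡ 9 (mod 20), but 9³ = 729 ≡ 9 (mod 20), not 1.

Converse. This fails: take m = 1. Then 1³ = 1 ≡ 1 (mod 20), yet 1 ≡ 1 (mod 20), not 9.

Neither direction holds.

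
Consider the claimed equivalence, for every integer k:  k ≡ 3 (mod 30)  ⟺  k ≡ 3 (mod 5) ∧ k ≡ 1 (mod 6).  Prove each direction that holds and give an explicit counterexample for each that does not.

(⇒) This fails: k = 3 gives 3 ≡ 3 (mod 30) but 3 ≡ 3 (mod 6), so the conjunction on the right does not hold.

(⇐) This fails: k = 13 satisfies both congruences on the right (13 ≡ 3 mod 5 and 13 ≡ 1 mod 6) yet 13 ≡ 13 (mod 30), not 3.

Neither direction holds.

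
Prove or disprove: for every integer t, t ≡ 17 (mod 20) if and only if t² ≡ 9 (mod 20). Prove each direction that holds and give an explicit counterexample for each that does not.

Only the forward direction holds.

(⟹) Suppose t ≡ 17 (mod 20). Write t = 20j + 17. Then (20j + 17)² = 400j² + 680j + 289 = 20(20j² + 34j + 14) + 9, so t² ≡ 9 (mod 20).

(⟸) This fails: take t = 3. Then 3² = 9 ≡ 9 (mod 20), yet 3 ≡ 3 (mod 20), not 17.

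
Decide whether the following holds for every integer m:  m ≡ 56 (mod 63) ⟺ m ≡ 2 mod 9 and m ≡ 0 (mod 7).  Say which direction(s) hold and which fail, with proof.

(⇒) Suppose m ≡ 56 (mod 63); write m = 63j + 56. Since 9 ∣ 63, reducing mod 9 gives m ≡ 56 ≡ 2 (mod 9); since 7 ∣ 63, reducing mod 7 gives m ≡ 56 ≡ 0 (mod 7).

(⇐) Conversely, if m ≡ 2 (mod 9) and m ≡ 0 (mod 7), then by the Chinese remainder theorem m ≡ 56 (mod 63). This is exactly m ≡ 56 (mod 63).

The biconditional holds.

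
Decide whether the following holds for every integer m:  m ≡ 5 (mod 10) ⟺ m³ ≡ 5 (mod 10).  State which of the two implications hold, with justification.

Both directions hold.

[⇐] Suppose m³ ≡ 5 (mod 10). The only residue r in {0, …, 9} with r³ ≡ 5 (mod 10) is r = 5, so m ≡ 5 (mod 10).

[⇒] Suppose m ≡ 5 (mod 10). Write m = 10j + 5. Then (10j + 5)³ = 1000j³ + 1500j² + 750j + 125 = 10(100j³ + 150j² + 75j + 12) + 5, so m³ ≡ 5 (mod 10).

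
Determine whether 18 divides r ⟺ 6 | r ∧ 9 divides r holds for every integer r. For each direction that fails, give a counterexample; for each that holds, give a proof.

Forward direction. If 18 ∣ r, write r = 18q. Since 18 = 3·6, r = 6·(3q), so 6 ∣ r; and since 18 = 2·9, r = 9·(2q), so 9 ∣ r.

Converse. Suppose 6 ∣ r and 9 ∣ r. Any common multiple of 6 and 9 is a multiple of their lcm; here lcm(6, 9) = 6·9/gcd(6, 9) = 54/3 = 18, so 18 ∣ r.

Equivalent; both directions hold.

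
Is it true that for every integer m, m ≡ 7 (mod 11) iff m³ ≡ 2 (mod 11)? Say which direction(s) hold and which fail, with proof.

(⟸) For the converse, argue contrapositively. If m ≢ 7 (mod 11), then m is congruent to one of 0, 1, 2, 3, 4, 5, 6, 8, 9, 10 modulo 11, and these give m³ ≡ 0, 1, 8, 5, 9, 4, 7, 6, 3, 10 respectively — never 2.

(⟹) Suppose m ≡ 7 (mod 11). Write m = 11j + 7. Then (11j + 7)³ = 1331j³ + 2541j² + 1617j + 343 = 11(121j³ + 231j² + 147j + 31) + 2, so m³ ≡ 2 (mod 11).

Both directions hold; the statement is true.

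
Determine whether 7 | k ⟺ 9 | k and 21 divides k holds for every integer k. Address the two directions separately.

Not equivalent: only (⇐) holds.

(→) This fails: take k = 7. Certainly 7 ∣ 7, but 9 ∤ 7.

(←) Suppose 9 ∣ k and 21 ∣ k. Any common multiple of 9 and 21 is a multiple of their lcm; here lcm(9, 21) = 9·21/gcd(9, 21) = 189/3 = 63, so 63 ∣ k. Since 7 ∣ 63, it follows that 7 ∣ k.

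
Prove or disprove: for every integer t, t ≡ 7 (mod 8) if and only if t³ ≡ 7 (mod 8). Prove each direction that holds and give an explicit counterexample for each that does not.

(⟸) For the converse, argue contrapositively. If t ≢ 7 (mod 8), then t is congruent to one of 0, 1, 2, 3, 4, 5, 6 modulo 8, and these give t³ ≡ 0, 1, 0, 3, 0, 5, 0 respectively — never 7.

(⟹) Suppose t ≡ 7 (mod 8). Write t = 8j + 7. Then (8j + 7)³ = 512j³ + 1344j² + 1176j + 343 = 8(64j³ + 168j² + 147j + 42) + 7, so t³ ≡ 7 (mod 8).

Both directions hold; the statement is true.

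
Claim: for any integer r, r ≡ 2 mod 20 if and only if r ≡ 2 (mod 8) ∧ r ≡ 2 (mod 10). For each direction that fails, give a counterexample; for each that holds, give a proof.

The forward direction fails; the converse holds.

Forward direction. This fails: r = 22 gives 22 ≡ 2 (mod 20) but 22 ≡ 6 (mod 8), so the conjunction on the right does not hold.

Converse. If r ≡ 2 (mod 8) and r ≡ 2 (mod 10), then by the Chinese remainder theorem r ≡ 2 (mod 40). Since 2 ≡ 2 (mod 20) and 20 ∣ 40, we get r ≡ 2 (mod 20).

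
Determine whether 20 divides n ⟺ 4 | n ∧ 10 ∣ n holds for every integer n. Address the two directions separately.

Equivalent; both directions hold.

Forward direction. If 20 ∣ n, write n = 20q. Since 20 = 5·4, n = 4·(5q), so 4 ∣ n; and since 20 = 2·10, n = 10·(2q), so 10 ∣ n.

Converse. Suppose 4 ∣ n and 10 ∣ n. Any common multiple of 4 and 10 is a multiple of their lcm; here lcm(4, 10) = 4·10/gcd(4, 10) = 40/2 = 20, so 20 ∣ n.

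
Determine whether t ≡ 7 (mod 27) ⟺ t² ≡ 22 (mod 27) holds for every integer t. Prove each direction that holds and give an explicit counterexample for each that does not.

Only the forward implication holds.

Forward direction. Suppose t ≡ 7 (mod 27). Write t = 27j + 7. Then (27j + 7)² = 729j² + 378j + 49 = 27(27j² + 14j + 1) + 22, so t² ≡ 22 (mod 27).

Converse. This fails: take t = 20. Then 20² = 400 ≡ 22 (mod 27), yet 20 ≡ 20 (mod 27), not 7.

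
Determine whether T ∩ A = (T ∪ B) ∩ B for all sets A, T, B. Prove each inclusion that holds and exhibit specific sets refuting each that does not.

Forward inclusion. This inclusion fails. Take A = {1}, T = {1}, B = ∅; then 1 ∈ T ∩ A but 1 ∉ (T ∪ B) ∩ B.

Reverse inclusion. This inclusion fails. Take A = ∅, T = ∅, B = {1}; then 1 ∈ (T ∪ B) ∩ B but 1 ∉ T ∩ A.

Neither inclusion holds.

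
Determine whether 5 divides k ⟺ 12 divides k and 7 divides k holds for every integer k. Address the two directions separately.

Both directions fail.

(⟹) This fails: take k = 5. Certainly 5 ∣ 5, but 12 ∤ 5.

(⟸) This fails: take k = 84. Both 12 ∣ 84 and 7 ∣ 84, yet 84 is not a multiple of 5 (since 84 = 16·5 + 4), so 5 ∤ 84.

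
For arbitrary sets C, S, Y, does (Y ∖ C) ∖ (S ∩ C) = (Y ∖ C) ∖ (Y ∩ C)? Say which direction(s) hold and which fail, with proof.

Both inclusions hold; the sets are equal.

(⟹) Let x ∈ (Y ∖ C) ∖ (S ∩ C). Then either x ∈ Y and x ∉ C, S; or x ∈ S ∩ Y and x ∉ C. In each case x ∈ (Y ∖ C) ∖ (Y ∩ C), so (Y ∖ C) ∖ (S ∩ C) ⊆ (Y ∖ C) ∖ (Y ∩ C).

(⟸) Let x ∈ (Y ∖ C) ∖ (Y ∩ C). Then either x ∈ Y and x ∉ C, S; or x ∈ S ∩ Y and x ∉ C. In each case x ∈ (Y ∖ C) ∖ (S ∩ C), so (Y ∖ C) ∖ (Y ∩ C) ⊆ (Y ∖ C) ∖ (S ∩ C).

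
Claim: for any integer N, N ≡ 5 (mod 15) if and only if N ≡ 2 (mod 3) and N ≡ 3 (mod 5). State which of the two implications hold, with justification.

Neither direction holds.

(⇒) This fails: N = 5 gives 5 ≡ 5 (mod 15) but 5 ≡ 0 (mod 5), so the conjunction on the right does not hold.

(⇐) This fails: N = 8 satisfies both congruences on the right (8 ≡ 2 mod 3 and 8 ≡ 3 mod 5) yet 8 ≡ 8 (mod 15), not 5.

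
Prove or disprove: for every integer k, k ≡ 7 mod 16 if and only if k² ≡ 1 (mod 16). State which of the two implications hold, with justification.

Only the forward implication holds.

(⇒) Suppose k ≡ 7 mod 16. Write k = 16j + 7. Then (16j + 7)² = 256j² + 224j + 49 = 16(16j² + 14j + 3) + 1, so k² ≡ 1 (mod 16).

(⇐) This fails: take k = 1. Then 1² = 1 ≡ 1 (mod 16), yet 1 ≡ 1 (mod 16), not 7.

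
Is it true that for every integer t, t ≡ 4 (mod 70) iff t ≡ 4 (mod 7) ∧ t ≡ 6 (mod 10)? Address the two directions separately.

Both directions fail.

[⇒] This fails: t = 4 gives 4 ≡ 4 (mod 70) but 4 ≡ 4 (mod 10), so the conjunction on the right does not hold.

[⇐] This fails: t = 46 satisfies both congruences on the right (46 ≡ 4 mod 7 and 46 ≡ 6 mod 10) yet 46 ≡ 46 (mod 70), not 4.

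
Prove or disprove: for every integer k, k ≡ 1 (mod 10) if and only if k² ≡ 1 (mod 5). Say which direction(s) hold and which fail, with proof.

(⟸) This fails: take k = 4. Then 4² = 16 ≡ 1 (mod 5), yet 4 ≡ 4 (mod 10), not 1.

(⟹) Suppose k ≡ 1 (mod 10). Then k² ≡ 1² = 1 (mod 10), and since 5 ∣ 10, also k² ≡ 1 (mod 5).

(⇒) holds; (⇐) fails.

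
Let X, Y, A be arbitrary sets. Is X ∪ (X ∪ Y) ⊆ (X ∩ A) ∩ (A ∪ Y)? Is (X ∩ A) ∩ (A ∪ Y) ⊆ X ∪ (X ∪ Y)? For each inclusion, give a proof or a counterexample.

Only the reverse inclusion holds.

Forward inclusion. This inclusion fails. Take X = {1}, Y = ∅, A = ∅; then 1 ∈ X ∪ (X ∪ Y) but 1 ∉ (X ∩ A) ∩ (A ∪ Y).

Reverse inclusion. Let x ∈ (X ∩ A) ∩ (A ∪ Y). Then either x ∈ X ∩ A and x ∉ Y; or x ∈ X ∩ Y ∩ A. In each case x ∈ X ∪ (X ∪ Y), so (X ∩ A) ∩ (A ∪ Y) ⊆ X ∪ (X ∪ Y).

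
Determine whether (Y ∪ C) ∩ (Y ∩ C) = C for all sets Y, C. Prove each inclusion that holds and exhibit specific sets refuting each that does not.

Forward inclusion. Let x ∈ (Y ∪ C) ∩ (Y ∩ C). Then x ∈ Y ∩ C, from which x ∈ C.

Reverse inclusion. This inclusion fails. Take Y = ∅, C = {1}; then 1 ∈ C but 1 ∉ (Y ∪ C) ∩ (Y ∩ C).

(⊆) holds; (⊇) fails.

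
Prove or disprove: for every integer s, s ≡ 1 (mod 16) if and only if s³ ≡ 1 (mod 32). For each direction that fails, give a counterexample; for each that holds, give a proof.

(⇒) This fails: take s = 17. Then 17 ≡ 1 (mod 16), but 17³ = 4913 ≡ 17 (mod 32), not 1.

(⇐) Conversely, the residues r modulo 32 with r³ ≡ 1 (mod 32) are exactly {1}, and each is ≡ 1 (mod 16).

Not equivalent: only (⇐) holds.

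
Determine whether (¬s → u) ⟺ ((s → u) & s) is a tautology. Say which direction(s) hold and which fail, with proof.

Only the reverse direction holds.

(⟹) This fails. Under s = T, u = F, the left side is true but the right side is false.

(⟸) Assume the antecedent. If s is true, ¬s → u reduces to true regardless of the other variables. If s is false, the antecedent cannot hold. Either way ¬s → u holds.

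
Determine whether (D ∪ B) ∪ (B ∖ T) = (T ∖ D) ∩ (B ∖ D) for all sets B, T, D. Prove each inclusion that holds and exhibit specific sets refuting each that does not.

(⊇) Let x ∈ (T ∖ D) ∩ (B ∖ D). Then x ∈ B ∩ T and x ∉ D, from which x ∈ (D ∪ B) ∪ (B ∖ T).

(⊆) This inclusion fails. Take B = {1}, T = ∅, D = ∅; then 1 ∈ (D ∪ B) ∪ (B ∖ T) but 1 ∉ (T ∖ D) ∩ (B ∖ D).

The sets are not equal: only the reverse inclusion holds.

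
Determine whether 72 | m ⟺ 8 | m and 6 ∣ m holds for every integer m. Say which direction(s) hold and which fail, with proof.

Only the forward implication holds.

(⇒) If 72 ∣ m, write m = 72q. Since 72 = 9·8, m = 8·(9q), so 8 ∣ m; and since 72 = 12·6, m = 6·(12q), so 6 ∣ m.

(⇐) This fails: take m = 24. Both 8 ∣ 24 and 6 ∣ 24, yet 24 is not a multiple of 72 (since 24 = 0·72 + 24), so 72 ∤ 24.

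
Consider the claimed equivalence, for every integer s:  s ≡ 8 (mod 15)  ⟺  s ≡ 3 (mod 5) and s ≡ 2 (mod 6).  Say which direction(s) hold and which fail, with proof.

(⇒) fails; (⇐) holds.

(⟹) This fails: s = 23 gives 23 ≡ 8 (mod 15) but 23 ≡ 5 (mod 6), so the conjunction on the right does not hold.

(⟸) Conversely, if s ≡ 3 (mod 5) and s ≡ 2 (mod 6), then by the Chinese remainder theorem s ≡ 8 (mod 30). Since 8 ≡ 8 (mod 15) and 15 ∣ 30, we get s ≡ 8 (mod 15).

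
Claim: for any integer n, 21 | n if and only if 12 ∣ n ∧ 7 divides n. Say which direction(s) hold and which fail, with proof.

Converse. Suppose 12 ∣ n and 7 ∣ n. Any common multiple of 12 and 7 is a multiple of their lcm; here gcd(12, 7) = 1, so lcm(12, 7) = 12·7 = 84, so 84 ∣ n. Since 21 ∣ 84, it follows that 21 ∣ n.

Forward direction. This fails: take n = 21. Certainly 21 ∣ 21, but 12 ∤ 21.

Not equivalent: only (⇐) holds.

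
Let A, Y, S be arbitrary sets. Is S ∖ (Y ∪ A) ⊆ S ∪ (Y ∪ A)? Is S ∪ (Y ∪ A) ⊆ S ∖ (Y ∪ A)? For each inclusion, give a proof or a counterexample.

(⊆) holds; (⊇) fails.

(⊆) Let x ∈ S ∖ (Y ∪ A). Then x ∈ S and x ∉ A, Y, from which x ∈ S ∪ (Y ∪ A).

(⊇) This inclusion fails. Take A = {1}, Y = ∅, S = ∅; then 1 ∈ S ∪ (Y ∪ A) but 1 ∉ S ∖ (Y ∪ A).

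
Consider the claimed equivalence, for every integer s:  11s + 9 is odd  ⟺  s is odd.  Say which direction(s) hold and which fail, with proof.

Neither direction holds.

Forward direction. This fails: s = 2 gives 11s + 9 = 31, which is odd, but 2 is even, not odd.

Converse. This also fails: s = 1 is odd, but 11s + 9 = 20 is even, not odd.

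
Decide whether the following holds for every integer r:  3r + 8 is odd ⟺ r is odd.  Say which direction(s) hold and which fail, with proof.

Equivalent; both directions hold.

(⟸) Suppose r is odd; write r = 2j + 1. Then 3r + 8 = 3·(2j + 1) + 8 = 2·3j + 11, which is odd.

(⟹) Suppose 3r + 8 is odd. Since 3 is odd, 3r and r have the same parity, so 3r + 8 ≡ r + 8 (mod 2). As 8 is even, 3r + 8 is odd exactly when r is odd. Thus r is odd.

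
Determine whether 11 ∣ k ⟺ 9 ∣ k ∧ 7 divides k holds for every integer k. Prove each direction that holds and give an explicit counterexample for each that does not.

[⇒] This fails: take k = 11. Certainly 11 ∣ 11, but 9 ∤ 11.

[⇐] This fails: take k = 63. Both 9 ∣ 63 and 7 ∣ 63, yet 63 is not a multiple of 11 (since 63 = 5·11 + 8), so 11 ∤ 63.

(⇒) fails and (⇐) fails.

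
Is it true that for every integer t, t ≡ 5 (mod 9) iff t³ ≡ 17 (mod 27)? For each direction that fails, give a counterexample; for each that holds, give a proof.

(←) The residues r modulo 27 with r³ ≡ 17 (mod 27) are exactly {5, 14, 23}, and each is ≡ 5 (mod 9).

(→) Suppose t ≡ 5 (mod 9). Working modulo 27, t ∈ {5, 14, 23}; for each such r, r³ ≡ 17 (mod 27).

The biconditional holds.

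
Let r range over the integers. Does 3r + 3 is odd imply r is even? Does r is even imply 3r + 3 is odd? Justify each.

Both directions hold; the statement is true.

(⟹) Suppose 3r + 3 is odd. Since 3 is odd, 3r and r have the same parity, so 3r + 3 ≡ r + 3 (mod 2). As 3 is odd, 3r + 3 is odd exactly when r is even. Thus r is even.

(⟸) Conversely, suppose r is even; write r = 2j. Then 3r + 3 = 3·(2j) + 3 = 2·3j + 3, which is odd.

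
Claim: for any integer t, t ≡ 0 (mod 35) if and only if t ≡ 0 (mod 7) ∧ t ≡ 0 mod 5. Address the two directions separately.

Both directions hold.

(←) If t ≡ 0 (mod 7) and t ≡ 0 (mod 5), then by the Chinese remainder theorem t ≡ 0 (mod 35). This is exactly t ≡ 0 (mod 35).

(→) Suppose t ≡ 0 (mod 35); write t = 35j + 0. Since 7 ∣ 35, reducing mod 7 gives t ≡ 0 (mod 7); since 5 ∣ 35, reducing mod 5 gives t ≡ 0 (mod 5).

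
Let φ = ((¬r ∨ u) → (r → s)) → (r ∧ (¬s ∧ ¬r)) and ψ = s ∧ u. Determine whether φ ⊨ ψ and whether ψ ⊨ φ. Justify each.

(⇒) This fails. Under u = T, s = F, r = T, the left side is true but the right side is false.

(⇐) This fails. Under u = T, s = T, r = F, the left side is false but the right side is true.

Neither direction holds.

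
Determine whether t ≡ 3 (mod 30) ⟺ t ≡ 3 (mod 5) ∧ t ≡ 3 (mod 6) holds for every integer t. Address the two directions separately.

(→) Suppose t ≡ 3 (mod 30); write t = 30j + 3. Since 5 ∣ 30, reducing mod 5 gives t ≡ 3 (mod 5); since 6 ∣ 30, reducing mod 6 gives t ≡ 3 (mod 6).

(←) Conversely, if t ≡ 3 (mod 5) and t ≡ 3 (mod 6), then by the Chinese remainder theorem t ≡ 3 (mod 30). This is exactly t ≡ 3 (mod 30).

The biconditional holds.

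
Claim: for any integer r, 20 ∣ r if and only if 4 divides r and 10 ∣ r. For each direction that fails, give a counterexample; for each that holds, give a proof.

(⇒) If 20 ∣ r, write r = 20q. Since 20 = 5·4, r = 4·(5q), so 4 ∣ r; and since 20 = 2·10, r = 10·(2q), so 10 ∣ r.

(⇐) Suppose 4 ∣ r and 10 ∣ r. Any common multiple of 4 and 10 is a multiple of their lcm; here lcm(4, 10) = 4·10/gcd(4, 10) = 40/2 = 20, so 20 ∣ r.

Both directions hold; the statement is true.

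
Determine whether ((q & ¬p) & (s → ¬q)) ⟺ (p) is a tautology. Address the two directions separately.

Neither implication holds.

(→) This fails. Under p = F, s = F, q = T, the left side is true but the right side is false.

(←) This fails. Under p = T, s = F, q = F, the left side is false but the right side is true.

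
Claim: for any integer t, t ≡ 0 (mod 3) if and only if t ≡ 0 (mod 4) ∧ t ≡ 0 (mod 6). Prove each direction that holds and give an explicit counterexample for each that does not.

Only the converse holds.

Forward direction. This fails: t = 9 gives 9 ≡ 0 (mod 3) but 9 ≡ 1 (mod 4), so the conjunction on the right does not hold.

Converse. If t ≡ 0 (mod 4) and t ≡ 0 (mod 6), then by the Chinese remainder theorem t ≡ 0 (mod 12). Since 0 ≡ 0 (mod 3) and 3 ∣ 12, we get t ≡ 0 (mod 3).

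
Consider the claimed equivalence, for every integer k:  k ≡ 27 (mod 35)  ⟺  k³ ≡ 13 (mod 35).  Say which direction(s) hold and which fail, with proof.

(⇐) This fails: take k = 12. Then 12³ = 1728 ≡ 13 (mod 35), yet 12 ≡ 12 (mod 35), not 27.

(⇒) Suppose k ≡ 27 (mod 35). Write k = 35j + 27. Then (35j + 27)³ = 42875j³ + 99225j² + 76545j + 19683 = 35(1225j³ + 2835j² + 2187j + 562) + 13, so k³ ≡ 13 (mod 35).

Only the forward implication holds.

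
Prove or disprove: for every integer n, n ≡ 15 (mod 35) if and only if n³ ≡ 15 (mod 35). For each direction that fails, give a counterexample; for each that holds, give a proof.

(⟹) Suppose n ≡ 15 (mod 35). Write n = 35j + 15. Then (35j + 15)³ = 42875j³ + 55125j² + 23625j + 3375 = 35(1225j³ + 1575j² + 675j + 96) + 15, so n³ ≡ 15 (mod 35).

(⟸) This fails: take n = 25. Then 25³ = 15625 ≡ 15 (mod 35), yet 25 ≡ 25 (mod 35), not 15.

Only the forward direction holds.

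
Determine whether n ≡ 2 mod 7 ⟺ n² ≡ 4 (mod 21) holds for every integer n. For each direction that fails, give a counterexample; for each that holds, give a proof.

(⇒) This fails: take n = 9. Then 9 ≡ 2 (mod 7), but 9² = 81 ≡ 18 (mod 21), not 4.

(⇐) This fails: take n = 5. Then 5² = 25 ≡ 4 (mod 21), yet 5 ≡ 5 (mod 7), not 2.

(⇒) fails and (⇐) fails.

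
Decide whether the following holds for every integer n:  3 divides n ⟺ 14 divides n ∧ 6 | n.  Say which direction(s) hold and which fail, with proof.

The forward direction fails; the converse holds.

(⇒) This fails: take n = 3. Certainly 3 ∣ 3, but 14 ∤ 3.

(⇐) Suppose 14 ∣ n and 6 ∣ n. Any common multiple of 14 and 6 is a multiple of their lcm; here lcm(14, 6) = 14·6/gcd(14, 6) = 84/2 = 42, so 42 ∣ n. Since 3 ∣ 42, it follows that 3 ∣ n.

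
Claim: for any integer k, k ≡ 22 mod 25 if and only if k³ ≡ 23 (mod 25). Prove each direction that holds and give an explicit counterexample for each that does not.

(←) Suppose k³ ≡ 23 (mod 25). The only residue r in {0, …, 24} with r³ ≡ 23 (mod 25) is r = 22, so k ≡ 22 (mod 25).

(→) Suppose k ≡ 22 mod 25. Write k = 25j + 22. Then (25j + 22)³ = 15625j³ + 41250j² + 36300j + 10648 = 25(625j³ + 1650j² + 1452j + 425) + 23, so k³ ≡ 23 (mod 25).

Both directions hold; the statement is true.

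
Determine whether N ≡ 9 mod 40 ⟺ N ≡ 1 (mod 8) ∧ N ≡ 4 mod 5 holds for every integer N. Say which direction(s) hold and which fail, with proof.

Both directions hold.

[⇒] Suppose N ≡ 9 (mod 40); write N = 40j + 9. Since 8 ∣ 40, reducing mod 8 gives N ≡ 9 ≡ 1 (mod 8); since 5 ∣ 40, reducing mod 5 gives N ≡ 9 ≡ 4 (mod 5).

[⇐] Conversely, if N ≡ 1 (mod 8) and N ≡ 4 (mod 5), then by the Chinese remainder theorem N ≡ 9 (mod 40). This is exactly N ≡ 9 (mod 40).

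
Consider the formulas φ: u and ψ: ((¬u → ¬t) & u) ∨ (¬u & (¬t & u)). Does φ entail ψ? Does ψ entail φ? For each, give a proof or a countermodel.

[⇒] Assume the antecedent. If t is true, the antecedent forces (t = T, u = T), and the consequent holds there. If t is false, the antecedent forces (t = F, u = T), and the consequent holds there. Either way the consequent holds.

[⇐] Assume the antecedent. If t is true, the antecedent forces (t = T, u = T), and u holds there. If t is false, the antecedent forces (t = F, u = T), and u holds there. Either way u holds.

Both directions hold.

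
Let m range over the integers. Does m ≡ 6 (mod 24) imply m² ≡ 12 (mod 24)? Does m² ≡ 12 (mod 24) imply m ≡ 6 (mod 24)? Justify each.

(→) Suppose m ≡ 6 (mod 24). Write m = 24j + 6. Then (24j + 6)² = 576j² + 288j + 36 = 24(24j² + 12j + 1) + 12, so m² ≡ 12 (mod 24).

(←) This fails: take m = 18. Then 18² = 324 ≡ 12 (mod 24), yet 18 ≡ 18 (mod 24), not 6.

(⇒) holds; (⇐) fails.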